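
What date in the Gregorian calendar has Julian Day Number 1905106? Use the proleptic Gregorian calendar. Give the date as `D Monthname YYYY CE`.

26 November 503 CE

Counting from JDN 2299161 = 15 Oct 1582 gives an offset of -394055 days.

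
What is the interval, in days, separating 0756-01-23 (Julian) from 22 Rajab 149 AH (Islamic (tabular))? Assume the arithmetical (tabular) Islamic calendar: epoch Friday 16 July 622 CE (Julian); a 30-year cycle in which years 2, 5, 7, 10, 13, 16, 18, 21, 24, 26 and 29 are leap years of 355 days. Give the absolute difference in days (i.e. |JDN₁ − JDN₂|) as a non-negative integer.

First date → JDN 1997209; second date → JDN 2001084.
The interval is |1997209 − 2001084| = 3875 days.

3875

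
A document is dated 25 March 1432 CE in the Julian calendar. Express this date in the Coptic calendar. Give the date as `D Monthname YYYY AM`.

Both dates share Julian Day Number 2244180; in the Coptic calendar that is 29 Paremhat 1148 AM.

29 Paremhat 1148 AM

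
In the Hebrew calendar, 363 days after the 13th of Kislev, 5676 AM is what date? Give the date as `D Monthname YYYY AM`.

JDN of the 13th of Kislev, 5676 AM = 2420822.
2420822 + 363 = 2421185.
JDN 2421185 in the Hebrew calendar is 21 Cheshvan 5677 AM.

21 Cheshvan 5677 AM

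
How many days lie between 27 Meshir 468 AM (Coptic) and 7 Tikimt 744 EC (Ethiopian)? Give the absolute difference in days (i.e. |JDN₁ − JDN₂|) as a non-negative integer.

First date → JDN 1995778; second date → JDN 1995638.
The interval is |1995778 − 1995638| = 140 days.

140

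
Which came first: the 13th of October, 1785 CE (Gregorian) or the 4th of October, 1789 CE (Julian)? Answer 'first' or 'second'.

first

Converting both to JDN: 2373304 vs 2374767; the smaller is the first.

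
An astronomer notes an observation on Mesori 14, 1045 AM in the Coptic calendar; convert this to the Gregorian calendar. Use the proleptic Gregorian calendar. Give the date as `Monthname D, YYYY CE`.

Both dates share Julian Day Number 2206694; in the Gregorian calendar that is 15 August 1329 CE.

August 15, 1329 CE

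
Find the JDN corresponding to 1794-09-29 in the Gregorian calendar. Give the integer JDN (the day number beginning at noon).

JDN 2299161 is 15 October 1582 CE (Gregorian); the target day is +77416 days from there, so JDN = 2376577.

2376577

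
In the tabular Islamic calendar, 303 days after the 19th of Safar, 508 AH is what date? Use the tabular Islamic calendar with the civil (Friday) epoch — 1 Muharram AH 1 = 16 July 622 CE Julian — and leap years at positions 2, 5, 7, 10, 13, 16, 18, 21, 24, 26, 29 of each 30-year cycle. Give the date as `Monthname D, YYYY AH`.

Dhu al-Hijjah 27, 508 AH

JDN of the 19th of Safar, 508 AH = 2128152.
2128152 + 303 = 2128455.
JDN 2128455 in the tabular Islamic calendar is Dhu al-Hijjah 27, 508 AH.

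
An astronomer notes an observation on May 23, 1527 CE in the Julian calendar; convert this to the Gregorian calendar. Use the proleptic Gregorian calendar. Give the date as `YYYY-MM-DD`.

At this point the Julian calendar is 10 days behind the Gregorian.
23 May 1527 Julian + 10 days → 2 June 1527 Gregorian.

1527-06-02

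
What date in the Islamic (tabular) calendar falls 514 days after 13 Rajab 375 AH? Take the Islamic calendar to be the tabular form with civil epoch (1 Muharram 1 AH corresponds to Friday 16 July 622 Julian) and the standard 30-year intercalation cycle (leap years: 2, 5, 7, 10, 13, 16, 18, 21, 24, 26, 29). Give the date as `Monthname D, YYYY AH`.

Dhu al-Hijjah 25, 376 AH

The starting date is JDN 2081162; 2081162 + 514 = 2081676.
JDN 2081676 corresponds to Dhu al-Hijjah 25, 376 AH.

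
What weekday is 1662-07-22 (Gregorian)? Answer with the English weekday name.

Saturday

Since JDN mod 7 = 5 (0 = Monday), the day is Saturday.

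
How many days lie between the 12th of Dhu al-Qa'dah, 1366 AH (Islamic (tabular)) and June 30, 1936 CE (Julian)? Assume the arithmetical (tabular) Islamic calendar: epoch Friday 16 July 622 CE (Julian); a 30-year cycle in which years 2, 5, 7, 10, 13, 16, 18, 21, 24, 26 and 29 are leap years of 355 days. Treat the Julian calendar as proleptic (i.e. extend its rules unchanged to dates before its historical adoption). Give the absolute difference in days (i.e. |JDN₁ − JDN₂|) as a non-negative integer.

First date → JDN 2432456; second date → JDN 2428363.
The interval is |2432456 − 2428363| = 4093 days.

4093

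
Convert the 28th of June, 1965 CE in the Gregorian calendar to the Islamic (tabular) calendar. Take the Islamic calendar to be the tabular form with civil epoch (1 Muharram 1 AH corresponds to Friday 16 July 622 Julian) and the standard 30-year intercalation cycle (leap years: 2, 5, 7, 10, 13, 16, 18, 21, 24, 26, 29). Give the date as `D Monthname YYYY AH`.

28 Safar 1385 AH

Julian Day Number of the source date = 2438940.
Converting JDN 2438940 to the tabular Islamic calendar gives 28 Safar 1385 AH.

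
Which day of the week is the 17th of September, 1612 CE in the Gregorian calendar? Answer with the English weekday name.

Monday

Since JDN mod 7 = 0 (0 = Monday), the day is Monday.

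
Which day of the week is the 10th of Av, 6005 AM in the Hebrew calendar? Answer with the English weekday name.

This is JDN 2541244 (3 August 2245 Gregorian).
Since JDN mod 7 = 6 (0 = Monday), the day is Sunday.

Sunday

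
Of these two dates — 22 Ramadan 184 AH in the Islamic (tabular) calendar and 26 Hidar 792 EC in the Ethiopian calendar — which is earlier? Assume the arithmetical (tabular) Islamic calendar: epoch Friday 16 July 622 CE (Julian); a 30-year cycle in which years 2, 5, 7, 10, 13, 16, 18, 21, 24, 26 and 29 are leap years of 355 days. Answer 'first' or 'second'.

second

First date → JDN 2013546; second date → JDN 2013219.
JDN 2013219 < JDN 2013546, so the second date is earlier.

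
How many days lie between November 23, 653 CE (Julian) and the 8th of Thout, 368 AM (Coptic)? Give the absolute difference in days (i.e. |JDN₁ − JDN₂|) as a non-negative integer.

809

First date → JDN 1959893; second date → JDN 1959084.
The interval is |1959893 − 1959084| = 809 days.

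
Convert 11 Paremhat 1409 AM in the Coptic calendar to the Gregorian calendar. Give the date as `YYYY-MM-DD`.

Both dates share Julian Day Number 2339492; in the Gregorian calendar that is 17 March 1693 CE.

1693-03-17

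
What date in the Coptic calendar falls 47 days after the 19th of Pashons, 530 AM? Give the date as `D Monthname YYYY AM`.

6 Epip 530 AM

The starting date is JDN 2018505; 2018505 + 47 = 2018552.
JDN 2018552 corresponds to 6 Epip 530 AM.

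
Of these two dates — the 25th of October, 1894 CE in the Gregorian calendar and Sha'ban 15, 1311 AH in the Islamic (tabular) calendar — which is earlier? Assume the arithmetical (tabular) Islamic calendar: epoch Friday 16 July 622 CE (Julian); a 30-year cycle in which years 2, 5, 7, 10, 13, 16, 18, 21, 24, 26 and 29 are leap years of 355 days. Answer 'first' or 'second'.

Converting both to JDN: 2413127 vs 2412881; the smaller is the second.

second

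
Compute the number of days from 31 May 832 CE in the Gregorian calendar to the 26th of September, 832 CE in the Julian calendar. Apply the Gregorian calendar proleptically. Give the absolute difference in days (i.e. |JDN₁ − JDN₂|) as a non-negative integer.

122

First date → JDN 2025093; second date → JDN 2025215.
The interval is |2025093 − 2025215| = 122 days.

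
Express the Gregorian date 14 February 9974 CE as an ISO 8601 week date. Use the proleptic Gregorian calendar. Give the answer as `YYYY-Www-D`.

9974-W07-4

The weekday is Thursday (ISO weekday 4).
That Thursday belongs to ISO week 7 of ISO year 9974.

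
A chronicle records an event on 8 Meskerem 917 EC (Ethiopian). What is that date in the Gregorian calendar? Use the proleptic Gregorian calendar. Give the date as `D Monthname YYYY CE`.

Both dates share Julian Day Number 2058797; in the Gregorian calendar that is 10 September 924 CE.

10 September 924 CE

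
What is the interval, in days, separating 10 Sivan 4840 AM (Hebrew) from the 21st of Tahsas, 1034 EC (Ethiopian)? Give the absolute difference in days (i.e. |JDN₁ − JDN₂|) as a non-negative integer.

14045

First date → JDN 2115679; second date → JDN 2101634.
The interval is |2115679 − 2101634| = 14045 days.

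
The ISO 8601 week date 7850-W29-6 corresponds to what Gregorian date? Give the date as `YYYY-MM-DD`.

7850-07-20

ISO week 1 of 7850 is the week containing the first Thursday of 7850.
Week 29, day 6 (Saturday) lands on 7850-07-20.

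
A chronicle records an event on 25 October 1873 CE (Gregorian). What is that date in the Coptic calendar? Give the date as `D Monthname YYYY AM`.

Julian Day Number of the source date = 2405457.
Converting JDN 2405457 to the Coptic calendar gives 16 Paopi 1590 AM.

16 Paopi 1590 AM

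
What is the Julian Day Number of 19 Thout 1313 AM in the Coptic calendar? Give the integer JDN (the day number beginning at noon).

2304256

In the Gregorian calendar the same day is 26 September 1596.
JDN 2400001 is 17 November 1858 CE (Gregorian), MJD 0; the target day is −95745 days from there, so JDN = 2304256.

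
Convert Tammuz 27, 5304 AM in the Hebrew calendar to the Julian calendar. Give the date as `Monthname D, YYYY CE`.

July 18, 1544 CE

The source date corresponds to 28 July 1544 in the proleptic Gregorian calendar (JDN 2285203).
That day falls on 18 July 1544 CE in the Julian calendar.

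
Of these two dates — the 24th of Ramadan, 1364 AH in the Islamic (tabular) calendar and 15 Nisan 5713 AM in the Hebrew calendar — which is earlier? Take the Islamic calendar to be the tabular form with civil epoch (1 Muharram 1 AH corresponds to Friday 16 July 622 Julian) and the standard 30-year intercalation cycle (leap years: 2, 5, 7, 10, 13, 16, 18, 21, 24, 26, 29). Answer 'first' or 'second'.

Converting both to JDN: 2431701 vs 2434468; the smaller is the first.

first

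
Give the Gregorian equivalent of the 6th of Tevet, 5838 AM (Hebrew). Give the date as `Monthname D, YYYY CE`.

December 22, 2077 CE

Both dates share Julian Day Number 2480025; in the Gregorian calendar that is 22 December 2077 CE.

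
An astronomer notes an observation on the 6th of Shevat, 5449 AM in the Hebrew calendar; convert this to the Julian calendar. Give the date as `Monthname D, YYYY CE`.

January 17, 1689 CE

The source date corresponds to 27 January 1689 in the Gregorian calendar (JDN 2337982).
That day falls on 17 January 1689 CE in the Julian calendar.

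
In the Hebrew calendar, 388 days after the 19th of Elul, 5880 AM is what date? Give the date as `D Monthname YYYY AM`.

23 Tishrei 5882 AM

Counting 388 days forward from JDN 2495629 reaches JDN 2496017, which is 23 Tishrei 5882 AM.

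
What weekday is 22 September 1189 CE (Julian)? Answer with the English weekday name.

Equivalently 29 September 1189 Gregorian, JDN 2155605.
Since JDN mod 7 = 4 (0 = Monday), the day is Friday.

Friday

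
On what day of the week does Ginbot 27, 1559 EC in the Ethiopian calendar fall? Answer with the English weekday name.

Thursday

In the proleptic Gregorian calendar this is 1 June 1567 (JDN 2293546).
Since JDN mod 7 = 3 (0 = Monday), the day is Thursday.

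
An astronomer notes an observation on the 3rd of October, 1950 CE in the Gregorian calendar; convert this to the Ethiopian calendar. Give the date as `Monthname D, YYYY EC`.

Meskerem 23, 1943 EC

Julian Day Number of the source date = 2433558.
Converting JDN 2433558 to the Ethiopian calendar gives 23 Meskerem 1943 EC.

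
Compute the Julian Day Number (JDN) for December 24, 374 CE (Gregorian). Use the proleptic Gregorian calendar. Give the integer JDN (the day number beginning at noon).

JDN 2400001 is 17 November 1858 CE (Gregorian), MJD 0; the target day is −541983 days from there, so JDN = 1858018.

1858018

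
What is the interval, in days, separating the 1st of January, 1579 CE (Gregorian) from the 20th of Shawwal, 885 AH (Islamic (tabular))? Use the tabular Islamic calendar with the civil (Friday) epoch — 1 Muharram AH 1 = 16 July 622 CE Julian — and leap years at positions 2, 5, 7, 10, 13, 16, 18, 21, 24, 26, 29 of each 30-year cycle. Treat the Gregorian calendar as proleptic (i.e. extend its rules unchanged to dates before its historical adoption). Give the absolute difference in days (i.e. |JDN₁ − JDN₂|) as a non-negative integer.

JDN of the first date = 2297778.
JDN of the second date = 2261985.
|2261985 − 2297778| = 35793.

35793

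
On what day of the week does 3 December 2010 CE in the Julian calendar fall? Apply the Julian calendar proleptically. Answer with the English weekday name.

This is JDN 2455547 (16 December 2010 Gregorian).
Since JDN mod 7 = 3 (0 = Monday), the day is Thursday.

Thursday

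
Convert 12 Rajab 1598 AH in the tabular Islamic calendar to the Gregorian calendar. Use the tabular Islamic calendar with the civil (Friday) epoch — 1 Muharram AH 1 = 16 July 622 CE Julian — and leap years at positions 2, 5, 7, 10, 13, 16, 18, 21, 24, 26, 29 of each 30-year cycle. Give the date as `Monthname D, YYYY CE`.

Julian Day Number of the source date = 2514552.
Converting JDN 2514552 to the Gregorian calendar gives 4 July 2172 CE.

July 4, 2172 CE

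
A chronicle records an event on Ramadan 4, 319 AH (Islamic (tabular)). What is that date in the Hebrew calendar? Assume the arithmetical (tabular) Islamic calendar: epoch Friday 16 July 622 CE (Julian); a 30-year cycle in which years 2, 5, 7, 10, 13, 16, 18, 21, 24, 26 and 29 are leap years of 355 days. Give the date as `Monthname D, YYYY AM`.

Tishrei 6, 4692 AM

Both dates share Julian Day Number 2061368; in the Hebrew calendar that is 6 Tishrei 4692 AM.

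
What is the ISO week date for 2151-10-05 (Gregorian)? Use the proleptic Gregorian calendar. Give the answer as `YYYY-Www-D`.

The weekday is Tuesday (ISO weekday 2).
That Tuesday belongs to ISO week 40 of ISO year 2151.

2151-W40-2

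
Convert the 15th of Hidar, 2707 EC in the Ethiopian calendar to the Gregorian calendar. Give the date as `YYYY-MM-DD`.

Julian Day Number of the source date = 2712661.
Converting JDN 2712661 to the Gregorian calendar gives 30 November 2714 CE.

2714-11-30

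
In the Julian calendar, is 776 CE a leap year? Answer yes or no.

776 mod 4 = 0, so it is a leap year in the Julian calendar.

yes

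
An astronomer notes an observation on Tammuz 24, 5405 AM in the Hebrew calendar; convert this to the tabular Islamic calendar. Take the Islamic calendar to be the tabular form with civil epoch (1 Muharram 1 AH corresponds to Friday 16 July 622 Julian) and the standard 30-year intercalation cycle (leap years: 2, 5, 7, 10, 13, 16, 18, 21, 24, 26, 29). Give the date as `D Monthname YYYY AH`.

24 Jumada al-Awwal 1055 AH

Both dates share Julian Day Number 2322083; in the tabular Islamic calendar that is 24 Jumada al-Awwal 1055 AH.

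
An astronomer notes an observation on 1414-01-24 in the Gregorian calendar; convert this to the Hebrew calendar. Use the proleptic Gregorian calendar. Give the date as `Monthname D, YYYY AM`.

Julian Day Number of the source date = 2237536.
Converting JDN 2237536 to the Hebrew calendar gives 24 Shevat 5174 AM.

Shevat 24, 5174 AM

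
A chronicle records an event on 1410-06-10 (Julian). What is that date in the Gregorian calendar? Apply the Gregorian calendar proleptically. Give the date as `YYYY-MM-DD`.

The Julian–Gregorian offset here is 9 days (Julian trailing).
10 June 1410 Julian + 9 days → 19 June 1410 Gregorian.

1410-06-19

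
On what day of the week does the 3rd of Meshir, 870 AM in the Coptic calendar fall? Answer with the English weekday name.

Thursday

In the proleptic Gregorian calendar this is 4 February 1154 (JDN 2142584).
2142584 ≡ 3 (mod 7); counting from Monday = 0 gives Thursday.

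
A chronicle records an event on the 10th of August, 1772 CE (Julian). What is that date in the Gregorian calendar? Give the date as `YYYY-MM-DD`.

The Julian–Gregorian offset here is 11 days (Julian trailing).
10 August 1772 Julian + 11 days → 21 August 1772 Gregorian.

1772-08-21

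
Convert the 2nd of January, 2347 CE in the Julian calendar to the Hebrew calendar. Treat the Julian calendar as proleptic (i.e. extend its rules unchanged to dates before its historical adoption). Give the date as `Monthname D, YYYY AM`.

Shevat 6, 6107 AM

Both dates share Julian Day Number 2578301; in the Hebrew calendar that is 6 Shevat 6107 AM.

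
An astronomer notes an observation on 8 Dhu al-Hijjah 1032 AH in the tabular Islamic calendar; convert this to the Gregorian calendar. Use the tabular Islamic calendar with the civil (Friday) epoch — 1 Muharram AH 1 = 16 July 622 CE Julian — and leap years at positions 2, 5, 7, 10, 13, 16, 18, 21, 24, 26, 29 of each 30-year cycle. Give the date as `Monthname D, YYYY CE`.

Julian Day Number of the source date = 2314124.
Converting JDN 2314124 to the Gregorian calendar gives 3 October 1623 CE.

October 3, 1623 CE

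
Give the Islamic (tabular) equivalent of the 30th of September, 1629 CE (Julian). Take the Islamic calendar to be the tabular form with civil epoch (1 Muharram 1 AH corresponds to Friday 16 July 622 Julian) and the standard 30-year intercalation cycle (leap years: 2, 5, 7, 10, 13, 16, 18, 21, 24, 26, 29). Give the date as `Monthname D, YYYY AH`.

The source date corresponds to 10 October 1629 in the Gregorian calendar (JDN 2316323).
That day falls on 21 Safar 1039 AH in the tabular Islamic calendar.

Safar 21, 1039 AH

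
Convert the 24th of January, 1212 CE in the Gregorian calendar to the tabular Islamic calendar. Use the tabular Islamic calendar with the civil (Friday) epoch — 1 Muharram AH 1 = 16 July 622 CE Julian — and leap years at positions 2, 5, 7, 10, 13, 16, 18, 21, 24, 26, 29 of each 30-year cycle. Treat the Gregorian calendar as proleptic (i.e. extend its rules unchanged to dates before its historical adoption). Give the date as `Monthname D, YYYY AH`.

Sha'ban 10, 608 AH

Julian Day Number of the source date = 2163757.
Converting JDN 2163757 to the tabular Islamic calendar gives 10 Sha'ban 608 AH.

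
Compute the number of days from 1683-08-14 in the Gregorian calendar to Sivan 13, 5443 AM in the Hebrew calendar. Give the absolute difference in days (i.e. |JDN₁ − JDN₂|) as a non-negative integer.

JDN of the first date = 2335989.
JDN of the second date = 2335921.
|2335921 − 2335989| = 68.

68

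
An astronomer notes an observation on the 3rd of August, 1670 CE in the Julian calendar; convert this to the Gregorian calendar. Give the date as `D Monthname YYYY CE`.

At this point the Julian calendar is 10 days behind the Gregorian.
3 August 1670 Julian + 10 days → 13 August 1670 Gregorian.

13 August 1670 CE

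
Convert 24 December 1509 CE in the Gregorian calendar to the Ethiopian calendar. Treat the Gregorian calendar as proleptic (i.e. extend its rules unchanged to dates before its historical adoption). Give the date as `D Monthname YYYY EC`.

18 Tahsas 1502 EC

Both dates share Julian Day Number 2272568; in the Ethiopian calendar that is 18 Tahsas 1502 EC.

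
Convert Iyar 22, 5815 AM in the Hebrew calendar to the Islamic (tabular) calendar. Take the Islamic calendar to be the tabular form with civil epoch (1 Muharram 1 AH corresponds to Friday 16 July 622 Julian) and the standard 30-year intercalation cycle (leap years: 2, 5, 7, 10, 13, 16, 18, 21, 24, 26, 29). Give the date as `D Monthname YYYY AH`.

Both dates share Julian Day Number 2471773; in the tabular Islamic calendar that is 23 Shawwal 1477 AH.

23 Shawwal 1477 AH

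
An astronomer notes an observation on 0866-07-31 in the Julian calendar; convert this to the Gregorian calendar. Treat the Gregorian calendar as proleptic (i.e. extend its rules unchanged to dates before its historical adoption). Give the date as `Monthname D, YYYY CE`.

August 4, 866 CE

At this point the Julian calendar is 4 days behind the Gregorian.
31 July 866 Julian + 4 days → 4 August 866 Gregorian.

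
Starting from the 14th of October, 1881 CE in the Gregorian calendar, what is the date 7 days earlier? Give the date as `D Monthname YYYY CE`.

The starting date is JDN 2408368; 2408368 − 7 = 2408361.
JDN 2408361 corresponds to 7 October 1881 CE.

7 October 1881 CE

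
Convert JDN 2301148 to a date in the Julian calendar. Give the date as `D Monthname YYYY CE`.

14 March 1588 CE

JDN 2301148 is 24 March 1588 in the Gregorian calendar.
In the Julian calendar that day is 14 March 1588 CE.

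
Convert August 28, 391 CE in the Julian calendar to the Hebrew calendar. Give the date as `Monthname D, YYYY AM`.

Elul 12, 4151 AM

Both dates share Julian Day Number 1864110; in the Hebrew calendar that is 12 Elul 4151 AM.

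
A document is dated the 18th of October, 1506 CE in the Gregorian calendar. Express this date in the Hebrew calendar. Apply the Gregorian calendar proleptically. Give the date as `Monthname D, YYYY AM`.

Both dates share Julian Day Number 2271405; in the Hebrew calendar that is 20 Tishrei 5267 AM.

Tishrei 20, 5267 AM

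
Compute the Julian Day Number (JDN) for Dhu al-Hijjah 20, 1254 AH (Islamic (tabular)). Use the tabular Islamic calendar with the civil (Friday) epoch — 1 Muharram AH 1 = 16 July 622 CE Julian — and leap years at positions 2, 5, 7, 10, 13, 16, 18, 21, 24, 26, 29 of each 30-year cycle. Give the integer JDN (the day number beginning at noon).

In the Gregorian calendar the same day is 6 March 1839.
JDN 2451545 is 1 January 2000 CE (Gregorian); the target day is −58740 days from there, so JDN = 2392805.

2392805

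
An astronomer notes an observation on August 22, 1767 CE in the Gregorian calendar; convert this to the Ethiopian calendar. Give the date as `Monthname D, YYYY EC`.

Julian Day Number of the source date = 2366677.
Converting JDN 2366677 to the Ethiopian calendar gives 18 Nehase 1759 EC.

Nehase 18, 1759 EC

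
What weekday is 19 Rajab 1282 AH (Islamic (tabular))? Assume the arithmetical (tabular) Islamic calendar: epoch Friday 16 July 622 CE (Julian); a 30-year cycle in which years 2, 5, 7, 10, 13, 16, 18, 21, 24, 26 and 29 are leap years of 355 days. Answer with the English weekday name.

Friday

This is JDN 2402579 (8 December 1865 Gregorian).
Since JDN mod 7 = 4 (0 = Monday), the day is Friday.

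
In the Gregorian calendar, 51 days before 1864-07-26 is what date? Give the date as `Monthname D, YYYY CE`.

June 5, 1864 CE

JDN of 1864-07-26 = 2402079.
2402079 − 51 = 2402028.
JDN 2402028 in the Gregorian calendar is June 5, 1864 CE.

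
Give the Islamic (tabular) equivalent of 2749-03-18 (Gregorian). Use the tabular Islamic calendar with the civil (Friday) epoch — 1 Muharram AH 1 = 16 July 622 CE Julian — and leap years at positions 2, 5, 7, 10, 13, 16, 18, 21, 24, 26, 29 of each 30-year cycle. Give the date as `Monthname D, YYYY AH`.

Dhu al-Hijjah 7, 2192 AH

Julian Day Number of the source date = 2725188.
Converting JDN 2725188 to the tabular Islamic calendar gives 7 Dhu al-Hijjah 2192 AH.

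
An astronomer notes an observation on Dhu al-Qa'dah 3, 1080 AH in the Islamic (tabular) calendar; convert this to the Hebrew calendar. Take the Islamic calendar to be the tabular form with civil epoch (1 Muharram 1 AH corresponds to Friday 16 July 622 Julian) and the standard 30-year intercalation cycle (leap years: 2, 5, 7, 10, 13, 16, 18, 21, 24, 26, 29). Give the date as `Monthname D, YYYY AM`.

Julian Day Number of the source date = 2331099.
Converting JDN 2331099 to the Hebrew calendar gives 4 Nisan 5430 AM.

Nisan 4, 5430 AM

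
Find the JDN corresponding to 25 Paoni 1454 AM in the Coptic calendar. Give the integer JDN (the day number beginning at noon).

Equivalently 30 June 1738 (Gregorian).
JDN 2299161 is 15 October 1582 CE (Gregorian); the target day is +56871 days from there, so JDN = 2356032.

2356032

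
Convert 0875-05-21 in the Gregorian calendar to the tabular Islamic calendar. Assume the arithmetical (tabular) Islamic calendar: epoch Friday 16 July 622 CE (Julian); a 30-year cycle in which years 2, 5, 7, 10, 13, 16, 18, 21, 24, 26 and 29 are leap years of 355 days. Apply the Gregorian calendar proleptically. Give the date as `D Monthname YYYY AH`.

Both dates share Julian Day Number 2040788; in the tabular Islamic calendar that is 7 Sha'ban 261 AH.

7 Sha'ban 261 AH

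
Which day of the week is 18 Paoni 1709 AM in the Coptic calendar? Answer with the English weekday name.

Friday

Equivalently 25 June 1993 Gregorian, JDN 2449164.
JDN 2449164 mod 7 = 4, and JDN 0 was a Monday, so this is a Friday.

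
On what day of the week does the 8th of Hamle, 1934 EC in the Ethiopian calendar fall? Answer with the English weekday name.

In the Gregorian calendar this is 15 July 1942 (JDN 2430556).
JDN 2430556 mod 7 = 2, and JDN 0 was a Monday, so this is a Wednesday.

Wednesday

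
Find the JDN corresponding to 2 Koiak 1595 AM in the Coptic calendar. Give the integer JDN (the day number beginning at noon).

In the Gregorian calendar the same day is 10 December 1878.
JDN 2400001 is 17 November 1858 CE (Gregorian), MJD 0; the target day is +7328 days from there, so JDN = 2407329.

2407329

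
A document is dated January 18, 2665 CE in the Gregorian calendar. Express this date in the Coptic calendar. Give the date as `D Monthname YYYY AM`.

Julian Day Number of the source date = 2694449.
Converting JDN 2694449 to the Coptic calendar gives 5 Tobi 2381 AM.

5 Tobi 2381 AM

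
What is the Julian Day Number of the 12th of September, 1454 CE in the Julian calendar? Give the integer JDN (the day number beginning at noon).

2252386

Equivalently 21 September 1454 (proleptic Gregorian).
JDN 2400001 is 17 November 1858 CE (Gregorian), MJD 0; the target day is −147615 days from there, so JDN = 2252386.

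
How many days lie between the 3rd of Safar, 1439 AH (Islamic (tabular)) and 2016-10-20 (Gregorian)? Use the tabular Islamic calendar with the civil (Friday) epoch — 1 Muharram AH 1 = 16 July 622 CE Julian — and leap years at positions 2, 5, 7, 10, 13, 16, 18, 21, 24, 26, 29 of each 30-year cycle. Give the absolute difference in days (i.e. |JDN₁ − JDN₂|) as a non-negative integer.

JDN of the first date = 2458051.
JDN of the second date = 2457682.
|2457682 − 2458051| = 369.

369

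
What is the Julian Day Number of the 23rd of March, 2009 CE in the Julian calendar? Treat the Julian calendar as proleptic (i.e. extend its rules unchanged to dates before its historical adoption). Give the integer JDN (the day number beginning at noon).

Equivalently 5 April 2009 (Gregorian).
JDN 2400001 is 17 November 1858 CE (Gregorian), MJD 0; the target day is +54926 days from there, so JDN = 2454927.

2454927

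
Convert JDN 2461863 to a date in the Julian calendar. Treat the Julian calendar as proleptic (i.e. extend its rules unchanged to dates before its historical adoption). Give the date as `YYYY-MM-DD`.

2028-03-19

JDN 2461863 is 1 April 2028 in the Gregorian calendar.
In the Julian calendar that day is 2028-03-19.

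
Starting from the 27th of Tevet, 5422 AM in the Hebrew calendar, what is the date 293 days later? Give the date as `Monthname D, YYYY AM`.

Cheshvan 25, 5423 AM

Counting 293 days forward from JDN 2328111 reaches JDN 2328404, which is Cheshvan 25, 5423 AM.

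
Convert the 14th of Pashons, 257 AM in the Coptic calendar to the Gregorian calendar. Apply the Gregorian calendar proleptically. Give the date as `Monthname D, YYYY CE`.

Both dates share Julian Day Number 1918787; in the Gregorian calendar that is 11 May 541 CE.

May 11, 541 CE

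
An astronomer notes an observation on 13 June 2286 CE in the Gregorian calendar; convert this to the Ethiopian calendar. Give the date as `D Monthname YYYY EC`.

Both dates share Julian Day Number 2556168; in the Ethiopian calendar that is 4 Sene 2278 EC.

4 Sene 2278 EC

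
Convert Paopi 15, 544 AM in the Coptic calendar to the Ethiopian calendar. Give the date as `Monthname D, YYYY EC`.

Both dates share Julian Day Number 2023405; in the Ethiopian calendar that is 15 Tikimt 820 EC.

Tikimt 15, 820 EC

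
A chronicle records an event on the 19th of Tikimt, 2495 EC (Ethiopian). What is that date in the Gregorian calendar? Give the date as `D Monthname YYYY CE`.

2 November 2502 CE

Julian Day Number of the source date = 2635202.
Converting JDN 2635202 to the Gregorian calendar gives 2 November 2502 CE.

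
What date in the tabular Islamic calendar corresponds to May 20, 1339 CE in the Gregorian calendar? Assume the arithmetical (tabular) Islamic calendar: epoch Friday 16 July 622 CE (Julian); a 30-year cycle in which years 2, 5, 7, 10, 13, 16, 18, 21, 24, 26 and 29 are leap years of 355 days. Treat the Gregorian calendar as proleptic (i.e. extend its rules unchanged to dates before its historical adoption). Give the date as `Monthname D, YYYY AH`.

Dhu al-Qa'dah 2, 739 AH

Both dates share Julian Day Number 2210259; in the tabular Islamic calendar that is 2 Dhu al-Qa'dah 739 AH.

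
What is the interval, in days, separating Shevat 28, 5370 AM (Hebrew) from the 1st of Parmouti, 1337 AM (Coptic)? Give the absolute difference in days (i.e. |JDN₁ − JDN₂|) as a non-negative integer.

4062

JDN of the first date = 2309152.
JDN of the second date = 2313214.
|2313214 − 2309152| = 4062.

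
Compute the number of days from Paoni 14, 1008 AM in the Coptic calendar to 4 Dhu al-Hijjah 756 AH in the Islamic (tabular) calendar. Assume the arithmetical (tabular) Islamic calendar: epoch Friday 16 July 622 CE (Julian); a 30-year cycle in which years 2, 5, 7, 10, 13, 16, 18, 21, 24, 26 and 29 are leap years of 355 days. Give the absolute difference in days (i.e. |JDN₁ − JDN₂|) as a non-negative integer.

First date → JDN 2193120; second date → JDN 2216315.
The interval is |2193120 − 2216315| = 23195 days.

23195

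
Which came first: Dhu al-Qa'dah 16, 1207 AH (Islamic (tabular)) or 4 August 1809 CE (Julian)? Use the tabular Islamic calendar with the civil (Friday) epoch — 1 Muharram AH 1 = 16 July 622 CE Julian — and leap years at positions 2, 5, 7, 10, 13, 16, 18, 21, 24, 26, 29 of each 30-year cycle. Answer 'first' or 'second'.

First date → JDN 2376116; second date → JDN 2382011.
JDN 2376116 < JDN 2382011, so the first date is earlier.

first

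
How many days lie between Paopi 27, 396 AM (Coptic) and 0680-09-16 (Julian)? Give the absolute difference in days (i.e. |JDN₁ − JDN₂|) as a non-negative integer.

JDN of the first date = 1969360.
JDN of the second date = 1969687.
|1969687 − 1969360| = 327.

327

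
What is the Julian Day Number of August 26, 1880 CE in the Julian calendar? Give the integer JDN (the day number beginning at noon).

In the Gregorian calendar the same day is 7 September 1880.
JDN 2400001 is 17 November 1858 CE (Gregorian), MJD 0; the target day is +7965 days from there, so JDN = 2407966.

2407966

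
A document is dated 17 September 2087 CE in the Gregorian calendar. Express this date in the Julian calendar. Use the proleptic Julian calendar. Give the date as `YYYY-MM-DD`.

At this point the Julian calendar is 13 days behind the Gregorian.
17 September 2087 Gregorian − 13 days → 4 September 2087 Julian.

2087-09-04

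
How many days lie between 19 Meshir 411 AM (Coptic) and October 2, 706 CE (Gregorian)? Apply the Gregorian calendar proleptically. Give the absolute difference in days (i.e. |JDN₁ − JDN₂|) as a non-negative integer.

4245

First date → JDN 1974950; second date → JDN 1979195.
The interval is |1974950 − 1979195| = 4245 days.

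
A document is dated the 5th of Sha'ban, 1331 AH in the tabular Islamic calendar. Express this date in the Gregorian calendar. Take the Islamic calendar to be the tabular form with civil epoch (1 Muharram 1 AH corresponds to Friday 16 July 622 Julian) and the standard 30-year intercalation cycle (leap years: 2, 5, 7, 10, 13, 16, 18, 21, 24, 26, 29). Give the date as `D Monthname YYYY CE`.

Julian Day Number of the source date = 2419959.
Converting JDN 2419959 to the Gregorian calendar gives 10 July 1913 CE.

10 July 1913 CE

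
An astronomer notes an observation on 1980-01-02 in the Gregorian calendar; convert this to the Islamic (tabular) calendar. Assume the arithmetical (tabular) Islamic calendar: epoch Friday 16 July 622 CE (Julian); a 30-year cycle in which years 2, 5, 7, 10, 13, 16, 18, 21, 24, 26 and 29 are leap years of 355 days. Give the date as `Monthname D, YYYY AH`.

Both dates share Julian Day Number 2444241; in the tabular Islamic calendar that is 13 Safar 1400 AH.

Safar 13, 1400 AH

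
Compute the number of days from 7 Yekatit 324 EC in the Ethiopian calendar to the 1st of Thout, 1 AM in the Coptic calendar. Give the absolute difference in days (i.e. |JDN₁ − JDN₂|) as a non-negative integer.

17323

JDN of the first date = 1842353.
JDN of the second date = 1825030.
|1825030 − 1842353| = 17323.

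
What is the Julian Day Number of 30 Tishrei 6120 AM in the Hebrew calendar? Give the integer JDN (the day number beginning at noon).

Equivalently 23 October 2359 (Gregorian).
JDN 2400001 is 17 November 1858 CE (Gregorian), MJD 0; the target day is +182961 days from there, so JDN = 2582962.

2582962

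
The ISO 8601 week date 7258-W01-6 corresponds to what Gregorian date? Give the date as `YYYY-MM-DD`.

7258-01-05

ISO week 1 of 7258 is the week containing the first Thursday of 7258.
Week 1, day 6 (Saturday) lands on 7258-01-05.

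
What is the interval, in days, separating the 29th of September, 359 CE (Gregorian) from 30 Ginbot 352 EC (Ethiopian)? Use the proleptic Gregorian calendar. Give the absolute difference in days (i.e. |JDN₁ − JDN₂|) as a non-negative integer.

240

JDN of the first date = 1852453.
JDN of the second date = 1852693.
|1852693 − 1852453| = 240.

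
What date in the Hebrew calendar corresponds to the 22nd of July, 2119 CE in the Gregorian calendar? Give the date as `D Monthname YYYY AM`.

Julian Day Number of the source date = 2495211.
Converting JDN 2495211 to the Hebrew calendar gives 14 Tammuz 5879 AM.

14 Tammuz 5879 AM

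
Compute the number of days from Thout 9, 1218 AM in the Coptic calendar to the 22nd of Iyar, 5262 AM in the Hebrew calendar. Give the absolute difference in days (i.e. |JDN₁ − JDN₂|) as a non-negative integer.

JDN of the first date = 2269547.
JDN of the second date = 2269783.
|2269783 − 2269547| = 236.

236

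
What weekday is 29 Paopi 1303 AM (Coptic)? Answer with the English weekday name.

Wednesday

Equivalently 5 November 1586 Gregorian, JDN 2300643.
JDN 2300643 mod 7 = 2, and JDN 0 was a Monday, so this is a Wednesday.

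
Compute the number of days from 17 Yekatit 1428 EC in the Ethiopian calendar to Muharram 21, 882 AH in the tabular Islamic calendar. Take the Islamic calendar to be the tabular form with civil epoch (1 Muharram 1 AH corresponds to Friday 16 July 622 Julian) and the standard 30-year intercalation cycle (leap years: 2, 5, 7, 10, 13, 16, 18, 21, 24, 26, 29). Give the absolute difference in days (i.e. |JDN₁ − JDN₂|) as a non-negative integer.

15058

First date → JDN 2245599; second date → JDN 2260657.
The interval is |2245599 − 2260657| = 15058 days.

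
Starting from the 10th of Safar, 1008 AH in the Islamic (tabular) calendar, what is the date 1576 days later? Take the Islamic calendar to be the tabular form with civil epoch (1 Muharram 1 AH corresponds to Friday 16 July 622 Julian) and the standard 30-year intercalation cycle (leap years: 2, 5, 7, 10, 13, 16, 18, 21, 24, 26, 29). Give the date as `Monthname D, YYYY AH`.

Rajab 21, 1012 AH

Counting 1576 days forward from JDN 2305326 reaches JDN 2306902, which is Rajab 21, 1012 AH.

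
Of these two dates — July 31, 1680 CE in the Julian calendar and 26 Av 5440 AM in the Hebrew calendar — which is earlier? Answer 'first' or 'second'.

The two dates have Julian Day Numbers 2334890 and 2334901 respectively.
Since 2334890 < 2334901, the first date comes first.

first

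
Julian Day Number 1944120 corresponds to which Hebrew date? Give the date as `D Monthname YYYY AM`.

23 Elul 4370 AM

JDN 1944120 is 20 September 610 in the proleptic Gregorian calendar.
In the Hebrew calendar that day is 23 Elul 4370 AM.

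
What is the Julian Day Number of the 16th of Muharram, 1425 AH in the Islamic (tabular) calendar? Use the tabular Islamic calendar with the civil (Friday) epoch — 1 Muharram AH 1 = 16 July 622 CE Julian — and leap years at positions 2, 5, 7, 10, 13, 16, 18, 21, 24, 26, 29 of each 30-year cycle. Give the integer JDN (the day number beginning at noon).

In the Gregorian calendar the same day is 8 March 2004.
JDN 2299161 is 15 October 1582 CE (Gregorian); the target day is +153912 days from there, so JDN = 2453073.

2453073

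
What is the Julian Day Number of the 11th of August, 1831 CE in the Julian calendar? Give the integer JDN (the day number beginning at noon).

2390053

Equivalently 23 August 1831 (Gregorian).
JDN 2400001 is 17 November 1858 CE (Gregorian), MJD 0; the target day is −9948 days from there, so JDN = 2390053.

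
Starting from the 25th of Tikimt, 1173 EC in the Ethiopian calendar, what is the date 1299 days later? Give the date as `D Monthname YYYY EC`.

18 Ginbot 1176 EC

The starting date is JDN 2152348; 2152348 + 1299 = 2153647.
JDN 2153647 corresponds to 18 Ginbot 1176 EC.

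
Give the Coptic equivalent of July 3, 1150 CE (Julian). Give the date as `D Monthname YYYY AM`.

Both dates share Julian Day Number 2141279; in the Coptic calendar that is 9 Epip 866 AM.

9 Epip 866 AM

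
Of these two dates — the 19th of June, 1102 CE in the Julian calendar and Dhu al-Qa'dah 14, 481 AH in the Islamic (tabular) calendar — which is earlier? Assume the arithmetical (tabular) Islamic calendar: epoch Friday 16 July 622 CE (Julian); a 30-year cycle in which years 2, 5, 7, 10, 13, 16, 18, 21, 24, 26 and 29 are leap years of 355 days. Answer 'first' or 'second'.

second

The two dates have Julian Day Numbers 2123733 and 2118844 respectively.
Since 2118844 < 2123733, the second date comes first.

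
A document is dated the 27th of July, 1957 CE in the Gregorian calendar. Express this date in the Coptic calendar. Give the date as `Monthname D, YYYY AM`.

Epip 20, 1673 AM

Both dates share Julian Day Number 2436047; in the Coptic calendar that is 20 Epip 1673 AM.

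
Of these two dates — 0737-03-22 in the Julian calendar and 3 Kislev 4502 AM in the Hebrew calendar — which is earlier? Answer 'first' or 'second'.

first

Converting both to JDN: 1990328 vs 1992029; the smaller is the first.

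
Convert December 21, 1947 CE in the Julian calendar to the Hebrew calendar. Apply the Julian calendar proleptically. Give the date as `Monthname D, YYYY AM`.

Tevet 21, 5708 AM

Julian Day Number of the source date = 2432554.
Converting JDN 2432554 to the Hebrew calendar gives 21 Tevet 5708 AM.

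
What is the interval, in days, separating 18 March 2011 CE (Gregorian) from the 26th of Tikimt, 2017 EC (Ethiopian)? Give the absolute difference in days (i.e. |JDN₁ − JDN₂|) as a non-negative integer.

JDN of the first date = 2455639.
JDN of the second date = 2460620.
|2460620 − 2455639| = 4981.

4981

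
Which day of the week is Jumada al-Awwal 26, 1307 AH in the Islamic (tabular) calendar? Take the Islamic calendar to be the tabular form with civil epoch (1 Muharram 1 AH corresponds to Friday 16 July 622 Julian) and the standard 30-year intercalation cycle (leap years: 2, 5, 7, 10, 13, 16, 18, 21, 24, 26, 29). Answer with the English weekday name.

Saturday

This is JDN 2411386 (18 January 1890 Gregorian).
2411386 ≡ 5 (mod 7); counting from Monday = 0 gives Saturday.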